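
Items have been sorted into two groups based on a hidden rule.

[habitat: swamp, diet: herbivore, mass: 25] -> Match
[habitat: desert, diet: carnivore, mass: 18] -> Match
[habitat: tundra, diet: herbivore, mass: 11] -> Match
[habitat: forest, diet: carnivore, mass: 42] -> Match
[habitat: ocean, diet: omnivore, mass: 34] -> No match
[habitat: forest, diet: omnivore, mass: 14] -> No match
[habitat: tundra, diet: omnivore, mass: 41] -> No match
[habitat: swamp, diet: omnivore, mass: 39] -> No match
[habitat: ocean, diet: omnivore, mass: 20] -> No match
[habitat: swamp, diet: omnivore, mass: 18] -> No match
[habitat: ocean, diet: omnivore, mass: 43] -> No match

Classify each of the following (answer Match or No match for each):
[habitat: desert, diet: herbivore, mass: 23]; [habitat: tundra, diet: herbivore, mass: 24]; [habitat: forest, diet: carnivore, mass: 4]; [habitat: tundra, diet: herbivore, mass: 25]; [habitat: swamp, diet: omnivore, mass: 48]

One predicate separates the groups cleanly: diet is not omnivore.
[habitat: desert, diet: herbivore, mass: 23] — diet is herbivore, hence Match. [habitat: tundra, diet: herbivore, mass: 24] — diet is herbivore, hence Match. [habitat: forest, diet: carnivore, mass: 4] — diet is carnivore, hence Match. [habitat: tundra, diet: herbivore, mass: 25] — diet is herbivore, hence Match. [habitat: swamp, diet: omnivore, mass: 48] — diet is omnivore, hence No match.

Match, Match, Match, Match, No match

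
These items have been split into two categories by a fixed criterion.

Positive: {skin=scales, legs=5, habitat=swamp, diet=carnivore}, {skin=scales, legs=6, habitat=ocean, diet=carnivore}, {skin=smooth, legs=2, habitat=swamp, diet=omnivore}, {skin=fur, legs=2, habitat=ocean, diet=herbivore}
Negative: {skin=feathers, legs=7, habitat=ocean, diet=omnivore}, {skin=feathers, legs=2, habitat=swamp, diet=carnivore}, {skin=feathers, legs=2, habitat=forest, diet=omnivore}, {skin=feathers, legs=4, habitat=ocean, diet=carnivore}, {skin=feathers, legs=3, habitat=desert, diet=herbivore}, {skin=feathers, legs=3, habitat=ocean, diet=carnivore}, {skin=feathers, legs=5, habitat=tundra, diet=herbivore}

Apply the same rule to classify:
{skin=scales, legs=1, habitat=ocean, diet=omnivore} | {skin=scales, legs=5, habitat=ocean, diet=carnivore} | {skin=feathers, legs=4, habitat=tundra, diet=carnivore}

Positive, Positive, Negative

The common property of the 'Positive' items is: skin is not feathers. No 'Negative' item has it.
Positive: {skin=scales, legs=1, habitat=ocean, diet=omnivore}, since skin is scales. Positive: {skin=scales, legs=5, habitat=ocean, diet=carnivore}, since skin is scales. Negative: {skin=feathers, legs=4, habitat=tundra, diet=carnivore}, since skin is feathers.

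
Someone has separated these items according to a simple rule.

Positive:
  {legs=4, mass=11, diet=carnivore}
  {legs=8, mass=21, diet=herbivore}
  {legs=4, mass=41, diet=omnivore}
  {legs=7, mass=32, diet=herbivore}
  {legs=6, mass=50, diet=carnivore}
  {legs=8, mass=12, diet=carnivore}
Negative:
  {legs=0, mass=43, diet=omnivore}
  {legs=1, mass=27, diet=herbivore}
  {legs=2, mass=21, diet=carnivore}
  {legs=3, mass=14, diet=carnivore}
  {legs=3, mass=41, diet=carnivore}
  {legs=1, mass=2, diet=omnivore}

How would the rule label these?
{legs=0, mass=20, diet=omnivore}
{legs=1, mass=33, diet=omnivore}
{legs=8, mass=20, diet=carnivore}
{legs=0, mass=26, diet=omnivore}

One predicate separates the groups cleanly: legs ≥ 4.
Negative: {legs=0, mass=20, diet=omnivore}, since legs = 0. Negative: {legs=1, mass=33, diet=omnivore}, since legs = 1. Positive: {legs=8, mass=20, diet=carnivore}, since legs = 8. Negative: {legs=0, mass=26, diet=omnivore}, since legs = 0.

Negative, Negative, Positive, Negative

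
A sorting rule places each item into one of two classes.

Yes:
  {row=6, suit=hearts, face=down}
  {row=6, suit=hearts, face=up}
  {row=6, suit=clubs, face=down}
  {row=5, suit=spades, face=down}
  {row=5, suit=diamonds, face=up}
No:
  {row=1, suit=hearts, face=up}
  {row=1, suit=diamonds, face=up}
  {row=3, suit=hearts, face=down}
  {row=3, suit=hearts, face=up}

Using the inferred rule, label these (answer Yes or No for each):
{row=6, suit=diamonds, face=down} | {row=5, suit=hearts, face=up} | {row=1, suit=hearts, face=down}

Yes, Yes, No

The simplest hypothesis consistent with all the labels is: row ≥ 5.
{row=6, suit=diamonds, face=down}: row = 6 — checks out, so Yes. {row=5, suit=hearts, face=up}: row = 5 — checks out, so Yes. {row=1, suit=hearts, face=down}: row = 1 — lacks this property, so No.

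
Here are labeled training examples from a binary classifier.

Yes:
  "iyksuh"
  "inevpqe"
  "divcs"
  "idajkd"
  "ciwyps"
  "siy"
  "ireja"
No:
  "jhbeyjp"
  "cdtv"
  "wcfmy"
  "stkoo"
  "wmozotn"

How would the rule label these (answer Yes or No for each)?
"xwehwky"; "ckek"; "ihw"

No, No, Yes

Comparing the two groups points to one rule — contains 'i'.
"xwehwky" — no 'i', hence No.
"ckek" — no 'i', hence No.
"ihw" — has 'i', hence Yes.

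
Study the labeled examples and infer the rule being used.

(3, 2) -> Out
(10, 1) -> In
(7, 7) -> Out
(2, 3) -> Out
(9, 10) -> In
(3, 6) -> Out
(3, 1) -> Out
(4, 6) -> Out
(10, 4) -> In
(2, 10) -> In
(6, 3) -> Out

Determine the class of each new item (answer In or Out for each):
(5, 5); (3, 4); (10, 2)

Out, Out, In

Rule: max ≥ 9. This holds for each 'In' example and fails for each 'Out' one.
(5, 5) → max 5 → Out. (3, 4) → max 4 → Out. (10, 2) → max 10 → In.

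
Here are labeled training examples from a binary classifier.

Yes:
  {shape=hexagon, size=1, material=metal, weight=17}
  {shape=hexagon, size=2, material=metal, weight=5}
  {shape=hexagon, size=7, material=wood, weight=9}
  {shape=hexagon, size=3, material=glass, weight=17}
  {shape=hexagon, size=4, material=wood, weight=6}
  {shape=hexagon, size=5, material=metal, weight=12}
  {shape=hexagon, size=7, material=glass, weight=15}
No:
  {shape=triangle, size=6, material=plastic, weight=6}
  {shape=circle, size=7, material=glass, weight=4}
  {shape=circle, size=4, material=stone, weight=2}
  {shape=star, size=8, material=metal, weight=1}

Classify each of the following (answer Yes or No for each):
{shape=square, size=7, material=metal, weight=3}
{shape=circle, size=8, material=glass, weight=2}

'Yes' ⟺ shape is hexagon.
{shape=square, size=7, material=metal, weight=3}: No (shape is square). {shape=circle, size=8, material=glass, weight=2}: No (shape is circle).

No, No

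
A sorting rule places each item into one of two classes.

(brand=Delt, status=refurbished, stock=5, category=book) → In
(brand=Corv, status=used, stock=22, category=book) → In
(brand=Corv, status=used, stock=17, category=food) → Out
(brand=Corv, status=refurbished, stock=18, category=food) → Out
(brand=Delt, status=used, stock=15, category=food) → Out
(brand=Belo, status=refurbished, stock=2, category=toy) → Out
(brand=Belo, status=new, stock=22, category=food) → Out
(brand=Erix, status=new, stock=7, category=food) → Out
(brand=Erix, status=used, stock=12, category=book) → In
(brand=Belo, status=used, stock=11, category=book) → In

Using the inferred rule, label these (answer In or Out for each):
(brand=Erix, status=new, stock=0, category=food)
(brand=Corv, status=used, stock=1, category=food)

Out, Out

'In' ⟺ category is book.
(brand=Erix, status=new, stock=0, category=food) — category is food, hence Out.
(brand=Corv, status=used, stock=1, category=food) — category is food, hence Out.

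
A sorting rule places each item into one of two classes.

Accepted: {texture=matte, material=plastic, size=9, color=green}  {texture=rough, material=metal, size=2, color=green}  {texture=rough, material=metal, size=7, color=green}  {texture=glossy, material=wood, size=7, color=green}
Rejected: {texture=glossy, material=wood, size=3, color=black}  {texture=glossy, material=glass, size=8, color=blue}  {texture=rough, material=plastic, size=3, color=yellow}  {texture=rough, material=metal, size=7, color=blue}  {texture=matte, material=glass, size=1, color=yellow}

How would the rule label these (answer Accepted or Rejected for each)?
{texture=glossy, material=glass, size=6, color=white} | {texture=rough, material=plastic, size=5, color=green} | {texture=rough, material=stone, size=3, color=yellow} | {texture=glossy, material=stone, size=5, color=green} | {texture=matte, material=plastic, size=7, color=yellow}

The pattern is that an item is 'Accepted' exactly when: color is green.
{texture=glossy, material=glass, size=6, color=white}: color is white — does not satisfy this, so Rejected. {texture=rough, material=plastic, size=5, color=green}: color is green — matches, so Accepted. {texture=rough, material=stone, size=3, color=yellow}: color is yellow — does not satisfy this, so Rejected. {texture=glossy, material=stone, size=5, color=green}: color is green — matches, so Accepted. {texture=matte, material=plastic, size=7, color=yellow}: color is yellow — does not satisfy this, so Rejected.

Rejected, Accepted, Rejected, Accepted, Rejected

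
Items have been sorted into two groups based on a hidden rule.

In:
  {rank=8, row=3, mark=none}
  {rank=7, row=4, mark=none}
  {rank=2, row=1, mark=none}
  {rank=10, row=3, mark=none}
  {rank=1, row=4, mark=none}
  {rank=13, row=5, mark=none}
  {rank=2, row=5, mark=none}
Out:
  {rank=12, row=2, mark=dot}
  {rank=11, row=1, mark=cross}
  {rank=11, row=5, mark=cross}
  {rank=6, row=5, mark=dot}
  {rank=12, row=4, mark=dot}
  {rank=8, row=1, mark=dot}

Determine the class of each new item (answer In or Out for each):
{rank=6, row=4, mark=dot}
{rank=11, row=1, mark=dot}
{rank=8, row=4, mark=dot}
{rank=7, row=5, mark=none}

Out, Out, Out, In

All 'In' examples share one property — mark is none — and every 'Out' example lacks it.
{rank=6, row=4, mark=dot}: Out (mark is dot).
{rank=11, row=1, mark=dot}: Out (mark is dot).
{rank=8, row=4, mark=dot}: Out (mark is dot).
{rank=7, row=5, mark=none}: In (mark is none).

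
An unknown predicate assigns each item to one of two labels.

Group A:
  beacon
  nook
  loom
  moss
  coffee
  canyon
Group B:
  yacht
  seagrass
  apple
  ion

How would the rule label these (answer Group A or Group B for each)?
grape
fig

Group B, Group B

The classifier is using: even length AND contains 'o'.
grape: Group B (length 5, no 'o'). fig: Group B (length 3, no 'o').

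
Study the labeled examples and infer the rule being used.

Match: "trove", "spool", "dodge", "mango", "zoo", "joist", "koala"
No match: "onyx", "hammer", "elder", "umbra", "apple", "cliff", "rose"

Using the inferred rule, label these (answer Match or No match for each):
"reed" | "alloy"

No match, Match

The classifier is using: odd length AND contains 'o'.
"reed": length 4, no 'o' — does not pass, so No match.
"alloy": length 5, has 'o' — qualifies, so Match.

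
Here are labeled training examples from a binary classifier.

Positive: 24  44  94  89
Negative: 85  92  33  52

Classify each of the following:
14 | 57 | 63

The rule appears to be: ≡ 4 (mod 5).
14: Positive (14 mod 5 = 4). 57: Negative (57 mod 5 = 2). 63: Negative (63 mod 5 = 3).

Positive, Negative, Negative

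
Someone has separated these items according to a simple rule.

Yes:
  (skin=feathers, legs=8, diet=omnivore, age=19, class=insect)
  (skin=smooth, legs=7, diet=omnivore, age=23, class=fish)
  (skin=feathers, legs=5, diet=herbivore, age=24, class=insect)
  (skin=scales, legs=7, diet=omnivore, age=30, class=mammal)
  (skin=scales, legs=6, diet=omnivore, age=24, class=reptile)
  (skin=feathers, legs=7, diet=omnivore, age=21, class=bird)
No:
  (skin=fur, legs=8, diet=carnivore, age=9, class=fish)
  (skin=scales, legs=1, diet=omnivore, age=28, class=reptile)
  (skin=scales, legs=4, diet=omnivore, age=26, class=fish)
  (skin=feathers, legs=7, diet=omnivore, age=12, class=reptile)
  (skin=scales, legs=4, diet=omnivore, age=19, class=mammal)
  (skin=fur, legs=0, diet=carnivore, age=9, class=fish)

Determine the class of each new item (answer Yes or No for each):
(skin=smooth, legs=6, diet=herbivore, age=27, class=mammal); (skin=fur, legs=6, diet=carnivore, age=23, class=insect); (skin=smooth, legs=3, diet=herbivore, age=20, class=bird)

Yes, Yes, No

Every 'Yes' example satisfies: legs ≥ 5 AND age ≥ 19. None of the 'No' examples do.
(skin=smooth, legs=6, diet=herbivore, age=27, class=mammal): legs = 6, age = 27 — matches, so Yes.
(skin=fur, legs=6, diet=carnivore, age=23, class=insect): legs = 6, age = 23 — matches, so Yes.
(skin=smooth, legs=3, diet=herbivore, age=20, class=bird): legs = 3, age = 20 — lacks this property, so No.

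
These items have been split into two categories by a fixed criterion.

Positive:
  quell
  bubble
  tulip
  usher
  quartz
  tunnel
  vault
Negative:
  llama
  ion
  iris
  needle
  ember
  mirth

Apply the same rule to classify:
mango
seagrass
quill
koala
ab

Negative, Negative, Positive, Negative, Negative

The common property of the 'Positive' items is: contains 'u'. No 'Negative' item has it.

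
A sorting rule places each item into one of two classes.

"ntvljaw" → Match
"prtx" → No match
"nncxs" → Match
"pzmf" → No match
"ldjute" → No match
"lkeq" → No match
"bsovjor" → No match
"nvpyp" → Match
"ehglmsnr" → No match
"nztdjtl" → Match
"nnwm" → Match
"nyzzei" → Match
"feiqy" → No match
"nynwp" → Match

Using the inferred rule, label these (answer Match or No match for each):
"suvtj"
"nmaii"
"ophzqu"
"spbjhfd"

No match, Match, No match, No match

One predicate separates the groups cleanly: starts with 'n'.
"suvtj": starts with 's' — fails the rule, so No match.
"nmaii": starts with 'n' — matches, so Match.
"ophzqu": starts with 'o' — fails the rule, so No match.
"spbjhfd": starts with 's' — fails the rule, so No match.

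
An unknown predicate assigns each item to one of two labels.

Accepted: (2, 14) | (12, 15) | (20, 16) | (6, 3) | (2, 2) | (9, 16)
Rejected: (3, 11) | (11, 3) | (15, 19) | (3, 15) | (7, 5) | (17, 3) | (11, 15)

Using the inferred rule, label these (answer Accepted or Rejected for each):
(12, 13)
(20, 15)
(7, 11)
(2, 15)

The classifier is using: product is even.
(12, 13): 12·13 = 156 — fits, so Accepted. (20, 15): 20·15 = 300 — fits, so Accepted. (7, 11): 7·11 = 77 — doesn't match, so Rejected. (2, 15): 2·15 = 30 — fits, so Accepted.

Accepted, Accepted, Rejected, Accepted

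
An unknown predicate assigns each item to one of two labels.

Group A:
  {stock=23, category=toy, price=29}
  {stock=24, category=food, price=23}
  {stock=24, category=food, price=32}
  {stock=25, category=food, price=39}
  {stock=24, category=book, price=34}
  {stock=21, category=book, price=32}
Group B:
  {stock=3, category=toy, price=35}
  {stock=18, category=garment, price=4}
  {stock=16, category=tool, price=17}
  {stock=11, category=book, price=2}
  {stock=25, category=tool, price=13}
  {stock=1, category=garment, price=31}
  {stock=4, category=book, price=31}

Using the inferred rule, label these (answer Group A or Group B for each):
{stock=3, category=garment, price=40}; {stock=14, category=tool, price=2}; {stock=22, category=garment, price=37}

Group B, Group B, Group A

The common property of the 'Group A' items is: stock ≥ 11 AND price ≥ 23. No 'Group B' item has it.
{stock=3, category=garment, price=40} — stock = 3, price = 40, hence Group B. {stock=14, category=tool, price=2} — stock = 14, price = 2, hence Group B. {stock=22, category=garment, price=37} — stock = 22, price = 37, hence Group A.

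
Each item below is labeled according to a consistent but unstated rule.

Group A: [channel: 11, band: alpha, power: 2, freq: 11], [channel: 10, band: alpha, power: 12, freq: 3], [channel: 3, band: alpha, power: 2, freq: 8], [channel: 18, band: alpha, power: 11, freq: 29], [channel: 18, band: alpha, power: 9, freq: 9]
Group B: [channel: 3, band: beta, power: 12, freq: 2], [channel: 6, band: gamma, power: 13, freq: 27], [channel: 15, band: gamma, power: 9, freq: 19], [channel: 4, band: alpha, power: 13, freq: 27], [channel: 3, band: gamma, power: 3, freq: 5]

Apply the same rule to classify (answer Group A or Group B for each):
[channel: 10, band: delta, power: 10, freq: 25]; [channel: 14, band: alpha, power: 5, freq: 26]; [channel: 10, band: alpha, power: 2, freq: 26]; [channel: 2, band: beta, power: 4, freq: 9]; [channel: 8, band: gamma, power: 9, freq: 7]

Group B, Group A, Group A, Group B, Group B

A rule that fits every label: band is alpha AND power ≤ 12 — true of each 'Group A' example, false of each 'Group B' one.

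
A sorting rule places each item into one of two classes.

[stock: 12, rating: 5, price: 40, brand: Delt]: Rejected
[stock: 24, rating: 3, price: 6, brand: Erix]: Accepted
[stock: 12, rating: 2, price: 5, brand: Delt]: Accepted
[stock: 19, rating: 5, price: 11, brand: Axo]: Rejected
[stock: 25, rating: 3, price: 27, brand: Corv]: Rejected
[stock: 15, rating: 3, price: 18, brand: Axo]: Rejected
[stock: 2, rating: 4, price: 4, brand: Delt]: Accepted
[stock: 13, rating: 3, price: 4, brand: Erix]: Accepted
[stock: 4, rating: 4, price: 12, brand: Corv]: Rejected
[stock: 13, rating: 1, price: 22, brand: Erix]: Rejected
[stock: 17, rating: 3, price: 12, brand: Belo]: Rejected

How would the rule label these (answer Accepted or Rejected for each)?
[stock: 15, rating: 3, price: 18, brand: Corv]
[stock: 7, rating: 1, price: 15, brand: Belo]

The rule appears to be: price ≤ 6.
[stock: 15, rating: 3, price: 18, brand: Corv] → price = 18 → Rejected. [stock: 7, rating: 1, price: 15, brand: Belo] → price = 15 → Rejected.

Rejected, Rejected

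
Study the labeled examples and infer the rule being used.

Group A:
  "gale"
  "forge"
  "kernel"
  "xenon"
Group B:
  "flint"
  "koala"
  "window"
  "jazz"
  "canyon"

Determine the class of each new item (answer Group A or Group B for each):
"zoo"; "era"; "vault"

Group B, Group A, Group B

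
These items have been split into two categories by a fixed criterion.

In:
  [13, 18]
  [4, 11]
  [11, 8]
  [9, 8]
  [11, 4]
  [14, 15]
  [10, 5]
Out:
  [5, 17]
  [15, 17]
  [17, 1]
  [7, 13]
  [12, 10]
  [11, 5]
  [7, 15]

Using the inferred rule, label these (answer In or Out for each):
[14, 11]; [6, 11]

In, In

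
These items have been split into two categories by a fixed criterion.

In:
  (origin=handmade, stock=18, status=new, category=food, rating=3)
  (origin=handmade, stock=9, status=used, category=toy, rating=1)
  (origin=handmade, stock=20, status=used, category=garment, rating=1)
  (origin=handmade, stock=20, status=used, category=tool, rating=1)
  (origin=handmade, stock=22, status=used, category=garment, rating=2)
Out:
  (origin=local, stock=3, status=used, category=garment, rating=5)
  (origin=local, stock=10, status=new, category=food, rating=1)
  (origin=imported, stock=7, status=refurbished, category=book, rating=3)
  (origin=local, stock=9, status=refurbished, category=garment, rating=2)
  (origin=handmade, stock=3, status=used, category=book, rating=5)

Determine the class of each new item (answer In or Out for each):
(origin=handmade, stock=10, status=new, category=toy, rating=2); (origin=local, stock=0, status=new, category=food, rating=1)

In, Out

The rule appears to be: origin is handmade AND stock ≥ 7.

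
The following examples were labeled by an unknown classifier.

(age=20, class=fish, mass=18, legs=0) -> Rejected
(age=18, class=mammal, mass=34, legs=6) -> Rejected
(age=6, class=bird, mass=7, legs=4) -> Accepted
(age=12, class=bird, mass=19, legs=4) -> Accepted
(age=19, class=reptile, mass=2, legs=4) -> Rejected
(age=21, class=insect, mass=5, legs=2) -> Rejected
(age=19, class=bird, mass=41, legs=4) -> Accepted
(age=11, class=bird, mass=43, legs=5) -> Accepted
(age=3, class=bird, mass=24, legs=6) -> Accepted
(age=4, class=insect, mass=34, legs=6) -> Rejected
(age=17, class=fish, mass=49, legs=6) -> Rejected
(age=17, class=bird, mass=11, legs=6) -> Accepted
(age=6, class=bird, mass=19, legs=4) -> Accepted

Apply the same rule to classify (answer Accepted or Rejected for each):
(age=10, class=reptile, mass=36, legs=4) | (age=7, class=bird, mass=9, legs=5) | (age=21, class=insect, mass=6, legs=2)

Rejected, Accepted, Rejected

Checking candidate rules against both groups, what survives is: class is bird.
(age=10, class=reptile, mass=36, legs=4) — class is reptile, hence Rejected.
(age=7, class=bird, mass=9, legs=5) — class is bird, hence Accepted.
(age=21, class=insect, mass=6, legs=2) — class is insect, hence Rejected.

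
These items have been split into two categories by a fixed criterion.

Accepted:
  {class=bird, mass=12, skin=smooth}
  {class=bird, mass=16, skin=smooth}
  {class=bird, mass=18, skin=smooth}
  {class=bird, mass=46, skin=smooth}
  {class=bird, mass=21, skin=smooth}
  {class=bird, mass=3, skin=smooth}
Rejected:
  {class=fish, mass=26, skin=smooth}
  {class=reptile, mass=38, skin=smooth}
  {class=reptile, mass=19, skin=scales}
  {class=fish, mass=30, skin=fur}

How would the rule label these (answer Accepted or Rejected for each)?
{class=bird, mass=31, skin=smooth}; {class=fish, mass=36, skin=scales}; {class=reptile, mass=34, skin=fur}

Accepted, Rejected, Rejected

Comparing the two groups points to one rule — class is bird.
{class=bird, mass=31, skin=smooth}: class is bird — meets the rule, so Accepted. {class=fish, mass=36, skin=scales}: class is fish — fails the rule, so Rejected. {class=reptile, mass=34, skin=fur}: class is reptile — fails the rule, so Rejected.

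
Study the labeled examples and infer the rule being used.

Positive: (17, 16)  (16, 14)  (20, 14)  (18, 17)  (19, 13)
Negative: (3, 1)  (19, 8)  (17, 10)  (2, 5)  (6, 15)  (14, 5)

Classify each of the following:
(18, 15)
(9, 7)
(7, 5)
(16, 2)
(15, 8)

The distinguishing property — sum ≥ 30 — holds for all the 'Positive' cases and none of the 'Negative' cases.
(18, 15) — 18+15 = 33, hence Positive. (9, 7) — 9+7 = 16, hence Negative. (7, 5) — 7+5 = 12, hence Negative. (16, 2) — 16+2 = 18, hence Negative. (15, 8) — 15+8 = 23, hence Negative.

Positive, Negative, Negative, Negative, Negative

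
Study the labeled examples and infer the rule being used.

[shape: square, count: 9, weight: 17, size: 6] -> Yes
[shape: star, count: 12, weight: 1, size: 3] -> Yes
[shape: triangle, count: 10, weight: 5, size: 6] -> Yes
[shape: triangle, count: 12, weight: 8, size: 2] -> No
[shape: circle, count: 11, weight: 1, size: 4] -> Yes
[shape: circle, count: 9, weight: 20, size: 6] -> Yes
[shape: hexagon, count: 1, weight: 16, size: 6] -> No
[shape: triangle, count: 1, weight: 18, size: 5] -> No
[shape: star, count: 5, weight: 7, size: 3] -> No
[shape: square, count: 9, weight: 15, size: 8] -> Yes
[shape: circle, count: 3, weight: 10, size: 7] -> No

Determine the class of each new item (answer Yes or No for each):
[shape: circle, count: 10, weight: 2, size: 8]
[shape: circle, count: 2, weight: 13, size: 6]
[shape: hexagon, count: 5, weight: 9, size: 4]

The common property of the 'Yes' items is: size ≥ 3 AND count ≥ 9. No 'No' item has it.
[shape: circle, count: 10, weight: 2, size: 8]: size = 8, count = 10 — passes, so Yes.
[shape: circle, count: 2, weight: 13, size: 6]: size = 6, count = 2 — fails the rule, so No.
[shape: hexagon, count: 5, weight: 9, size: 4]: size = 4, count = 5 — fails the rule, so No.

Yes, No, No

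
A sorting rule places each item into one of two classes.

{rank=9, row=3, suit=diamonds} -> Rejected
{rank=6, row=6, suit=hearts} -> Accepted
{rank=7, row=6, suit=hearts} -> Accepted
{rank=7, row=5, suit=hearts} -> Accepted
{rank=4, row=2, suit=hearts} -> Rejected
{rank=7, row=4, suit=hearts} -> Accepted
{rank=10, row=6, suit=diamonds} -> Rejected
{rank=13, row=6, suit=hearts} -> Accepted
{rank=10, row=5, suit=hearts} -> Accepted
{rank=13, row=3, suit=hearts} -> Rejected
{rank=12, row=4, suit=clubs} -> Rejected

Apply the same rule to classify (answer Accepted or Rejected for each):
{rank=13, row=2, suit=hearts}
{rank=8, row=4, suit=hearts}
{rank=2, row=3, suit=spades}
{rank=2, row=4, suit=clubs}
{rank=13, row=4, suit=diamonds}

The rule appears to be: suit is hearts AND row ≥ 4.
Rejected: {rank=13, row=2, suit=hearts}, since suit is hearts, row = 2.
Accepted: {rank=8, row=4, suit=hearts}, since suit is hearts, row = 4.
Rejected: {rank=2, row=3, suit=spades}, since suit is spades, row = 3.
Rejected: {rank=2, row=4, suit=clubs}, since suit is clubs, row = 4.
Rejected: {rank=13, row=4, suit=diamonds}, since suit is diamonds, row = 4.

Rejected, Accepted, Rejected, Rejected, Rejected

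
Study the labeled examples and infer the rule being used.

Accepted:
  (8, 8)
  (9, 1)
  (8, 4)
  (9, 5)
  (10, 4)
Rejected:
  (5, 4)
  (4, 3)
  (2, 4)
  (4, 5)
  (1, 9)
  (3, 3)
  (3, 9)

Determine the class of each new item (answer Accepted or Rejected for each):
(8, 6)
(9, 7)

The classifier is using: first ≥ 8.
(8, 6): first 8 — satisfies this, so Accepted. (9, 7): first 9 — satisfies this, so Accepted.

Accepted, Accepted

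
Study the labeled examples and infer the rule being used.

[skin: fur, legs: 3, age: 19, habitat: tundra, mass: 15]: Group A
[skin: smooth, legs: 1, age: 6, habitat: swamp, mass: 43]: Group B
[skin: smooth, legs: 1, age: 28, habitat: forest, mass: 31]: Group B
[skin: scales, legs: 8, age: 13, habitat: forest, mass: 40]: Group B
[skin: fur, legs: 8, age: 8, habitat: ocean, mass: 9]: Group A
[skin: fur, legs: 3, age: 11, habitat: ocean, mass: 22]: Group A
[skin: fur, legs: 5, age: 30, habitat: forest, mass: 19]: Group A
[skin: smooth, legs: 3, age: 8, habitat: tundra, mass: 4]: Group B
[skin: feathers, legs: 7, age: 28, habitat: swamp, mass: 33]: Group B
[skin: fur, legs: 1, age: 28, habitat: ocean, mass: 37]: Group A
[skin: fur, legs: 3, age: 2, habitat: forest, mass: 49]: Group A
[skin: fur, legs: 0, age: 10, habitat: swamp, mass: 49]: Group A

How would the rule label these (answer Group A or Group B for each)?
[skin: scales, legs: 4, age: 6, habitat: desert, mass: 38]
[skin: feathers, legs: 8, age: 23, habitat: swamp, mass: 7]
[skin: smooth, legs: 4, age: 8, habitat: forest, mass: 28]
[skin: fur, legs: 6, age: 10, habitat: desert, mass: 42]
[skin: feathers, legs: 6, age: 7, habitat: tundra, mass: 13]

Group B, Group B, Group B, Group A, Group B

Rule: skin is fur. This holds for each 'Group A' example and fails for each 'Group B' one.
Group B: [skin: scales, legs: 4, age: 6, habitat: desert, mass: 38], since skin is scales. Group B: [skin: feathers, legs: 8, age: 23, habitat: swamp, mass: 7], since skin is feathers. Group B: [skin: smooth, legs: 4, age: 8, habitat: forest, mass: 28], since skin is smooth. Group A: [skin: fur, legs: 6, age: 10, habitat: desert, mass: 42], since skin is fur. Group B: [skin: feathers, legs: 6, age: 7, habitat: tundra, mass: 13], since skin is feathers.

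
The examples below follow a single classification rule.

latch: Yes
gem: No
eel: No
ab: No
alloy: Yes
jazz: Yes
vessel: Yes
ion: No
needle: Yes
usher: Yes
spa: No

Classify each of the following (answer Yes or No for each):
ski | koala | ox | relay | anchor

Rule: length ≥ 4. This holds for each 'Yes' example and fails for each 'No' one.

No, Yes, No, Yes, Yes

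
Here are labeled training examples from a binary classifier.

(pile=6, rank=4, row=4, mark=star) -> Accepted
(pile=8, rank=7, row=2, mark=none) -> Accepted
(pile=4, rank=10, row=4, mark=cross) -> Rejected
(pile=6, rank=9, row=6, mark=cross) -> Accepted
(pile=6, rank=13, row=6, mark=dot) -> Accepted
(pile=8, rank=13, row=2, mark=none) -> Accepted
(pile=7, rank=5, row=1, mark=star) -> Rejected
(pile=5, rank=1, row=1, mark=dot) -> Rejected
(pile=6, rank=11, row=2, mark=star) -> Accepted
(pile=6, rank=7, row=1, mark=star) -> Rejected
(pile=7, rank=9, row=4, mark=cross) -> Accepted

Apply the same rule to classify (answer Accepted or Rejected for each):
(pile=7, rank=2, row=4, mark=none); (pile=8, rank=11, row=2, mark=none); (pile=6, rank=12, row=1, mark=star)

The classifier is using: row ≥ 2 AND pile ≥ 5.
(pile=7, rank=2, row=4, mark=none): row = 4, pile = 7 — meets the rule, so Accepted.
(pile=8, rank=11, row=2, mark=none): row = 2, pile = 8 — meets the rule, so Accepted.
(pile=6, rank=12, row=1, mark=star): row = 1, pile = 6 — fails the rule, so Rejected.

Accepted, Accepted, Rejected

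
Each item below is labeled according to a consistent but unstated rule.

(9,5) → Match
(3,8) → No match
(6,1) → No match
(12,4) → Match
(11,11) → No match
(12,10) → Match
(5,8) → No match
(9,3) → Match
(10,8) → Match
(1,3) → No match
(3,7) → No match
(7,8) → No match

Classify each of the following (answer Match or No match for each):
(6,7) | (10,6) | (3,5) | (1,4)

All 'Match' examples share one property — first > second AND sum is even — and every 'No match' example lacks it.
(6,7) → 6 < 7, 6+7 = 13 → No match. (10,6) → 10 > 6, 10+6 = 16 → Match. (3,5) → 3 < 5, 3+5 = 8 → No match. (1,4) → 1 < 4, 1+4 = 5 → No match.

No match, Match, No match, No match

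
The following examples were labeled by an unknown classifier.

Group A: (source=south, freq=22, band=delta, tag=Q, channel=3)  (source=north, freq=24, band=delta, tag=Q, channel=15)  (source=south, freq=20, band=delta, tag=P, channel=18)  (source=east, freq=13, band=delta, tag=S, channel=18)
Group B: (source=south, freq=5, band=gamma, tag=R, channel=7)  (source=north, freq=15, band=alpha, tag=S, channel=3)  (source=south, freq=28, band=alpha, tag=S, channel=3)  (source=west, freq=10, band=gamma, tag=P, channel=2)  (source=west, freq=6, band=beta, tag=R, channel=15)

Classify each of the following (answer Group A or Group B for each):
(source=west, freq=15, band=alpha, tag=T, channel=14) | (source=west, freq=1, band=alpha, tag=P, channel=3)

Group B, Group B

The simplest hypothesis consistent with all the labels is: band is delta.
(source=west, freq=15, band=alpha, tag=T, channel=14): Group B (band is alpha).
(source=west, freq=1, band=alpha, tag=P, channel=3): Group B (band is alpha).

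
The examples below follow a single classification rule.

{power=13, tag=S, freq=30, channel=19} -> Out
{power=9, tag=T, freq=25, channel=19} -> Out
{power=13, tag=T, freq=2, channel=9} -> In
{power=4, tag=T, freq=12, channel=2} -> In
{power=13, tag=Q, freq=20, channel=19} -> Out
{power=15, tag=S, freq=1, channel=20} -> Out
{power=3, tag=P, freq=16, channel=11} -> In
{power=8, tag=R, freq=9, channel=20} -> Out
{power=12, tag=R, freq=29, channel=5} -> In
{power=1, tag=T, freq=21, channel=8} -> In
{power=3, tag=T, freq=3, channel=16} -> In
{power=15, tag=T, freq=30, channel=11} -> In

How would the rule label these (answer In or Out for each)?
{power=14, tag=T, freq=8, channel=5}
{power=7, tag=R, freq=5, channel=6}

In, In

The distinguishing property — channel ≤ 16 — holds for all the 'In' cases and none of the 'Out' cases.
{power=14, tag=T, freq=8, channel=5}: In (channel = 5). {power=7, tag=R, freq=5, channel=6}: In (channel = 6).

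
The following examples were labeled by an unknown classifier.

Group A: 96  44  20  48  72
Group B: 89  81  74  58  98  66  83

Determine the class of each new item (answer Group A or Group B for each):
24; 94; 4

Group A, Group B, Group A

The classifier is using: multiple of 4.
24: Group A (24 = 4·6).
94: Group B (94 = 4·23 + 2).
4: Group A (4 = 4·1).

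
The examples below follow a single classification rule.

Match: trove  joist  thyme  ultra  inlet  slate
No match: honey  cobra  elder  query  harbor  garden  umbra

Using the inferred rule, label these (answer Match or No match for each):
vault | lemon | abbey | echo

The rule appears to be: contains 't'.

Match, No match, No match, No match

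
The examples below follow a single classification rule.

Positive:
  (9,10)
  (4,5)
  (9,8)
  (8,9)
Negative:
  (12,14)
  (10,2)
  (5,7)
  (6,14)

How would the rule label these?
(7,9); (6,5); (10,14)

One predicate separates the groups cleanly: sum is odd.
(7,9): Negative (7+9 = 16). (6,5): Positive (6+5 = 11). (10,14): Negative (10+14 = 24).

Negative, Positive, Negative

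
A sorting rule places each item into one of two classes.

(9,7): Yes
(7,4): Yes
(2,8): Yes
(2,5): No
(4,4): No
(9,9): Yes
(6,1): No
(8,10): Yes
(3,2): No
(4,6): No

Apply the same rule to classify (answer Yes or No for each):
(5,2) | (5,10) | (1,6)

The common property of the 'Yes' items is: max ≥ 7. No 'No' item has it.

No, Yes, No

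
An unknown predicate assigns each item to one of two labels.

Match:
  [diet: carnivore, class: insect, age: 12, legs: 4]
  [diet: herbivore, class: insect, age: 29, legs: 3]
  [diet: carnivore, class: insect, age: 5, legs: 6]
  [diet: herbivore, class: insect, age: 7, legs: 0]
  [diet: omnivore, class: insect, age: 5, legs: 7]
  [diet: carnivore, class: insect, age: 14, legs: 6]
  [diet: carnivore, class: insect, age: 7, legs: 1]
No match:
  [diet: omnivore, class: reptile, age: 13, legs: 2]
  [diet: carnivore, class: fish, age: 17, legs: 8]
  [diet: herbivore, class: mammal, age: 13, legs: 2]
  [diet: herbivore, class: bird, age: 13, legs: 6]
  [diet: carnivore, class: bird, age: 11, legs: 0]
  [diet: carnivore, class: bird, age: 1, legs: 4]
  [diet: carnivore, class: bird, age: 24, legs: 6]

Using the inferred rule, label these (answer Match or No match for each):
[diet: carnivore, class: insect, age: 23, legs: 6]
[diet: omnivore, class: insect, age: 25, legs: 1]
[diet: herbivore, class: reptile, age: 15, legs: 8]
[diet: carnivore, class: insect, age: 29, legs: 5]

Match, Match, No match, Match

All 'Match' examples share one property — class is insect — and every 'No match' example lacks it.
[diet: carnivore, class: insect, age: 23, legs: 6]: class is insect — matches, so Match. [diet: omnivore, class: insect, age: 25, legs: 1]: class is insect — matches, so Match. [diet: herbivore, class: reptile, age: 15, legs: 8]: class is reptile — doesn't qualify, so No match. [diet: carnivore, class: insect, age: 29, legs: 5]: class is insect — matches, so Match.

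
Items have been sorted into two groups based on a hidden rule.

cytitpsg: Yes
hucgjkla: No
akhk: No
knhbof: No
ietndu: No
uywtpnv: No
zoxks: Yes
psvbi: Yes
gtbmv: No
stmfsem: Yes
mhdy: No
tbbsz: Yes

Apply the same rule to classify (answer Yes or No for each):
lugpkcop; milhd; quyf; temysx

The simplest hypothesis consistent with all the labels is: contains 's'.
No: lugpkcop, since no 's'. No: milhd, since no 's'. No: quyf, since no 's'. Yes: temysx, since has 's'.

No, No, No, Yes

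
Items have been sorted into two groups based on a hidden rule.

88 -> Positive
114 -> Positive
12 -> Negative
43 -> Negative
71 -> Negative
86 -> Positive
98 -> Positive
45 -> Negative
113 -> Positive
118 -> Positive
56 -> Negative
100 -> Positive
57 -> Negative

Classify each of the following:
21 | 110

'Positive' ⟺ at least 86.

Negative, Positive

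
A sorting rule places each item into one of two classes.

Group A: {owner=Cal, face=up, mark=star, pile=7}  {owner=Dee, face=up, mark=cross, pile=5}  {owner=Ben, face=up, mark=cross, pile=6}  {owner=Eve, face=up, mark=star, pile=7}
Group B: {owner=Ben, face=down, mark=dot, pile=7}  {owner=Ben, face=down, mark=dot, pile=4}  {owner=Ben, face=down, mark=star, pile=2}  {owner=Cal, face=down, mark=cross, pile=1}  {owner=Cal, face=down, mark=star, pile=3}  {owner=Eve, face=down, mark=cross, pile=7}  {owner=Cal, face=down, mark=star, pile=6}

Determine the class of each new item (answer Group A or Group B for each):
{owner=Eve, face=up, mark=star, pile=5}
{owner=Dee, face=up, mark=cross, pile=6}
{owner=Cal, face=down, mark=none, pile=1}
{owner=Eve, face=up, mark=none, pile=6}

The common property of the 'Group A' items is: face is up. No 'Group B' item has it.

Group A, Group A, Group B, Group A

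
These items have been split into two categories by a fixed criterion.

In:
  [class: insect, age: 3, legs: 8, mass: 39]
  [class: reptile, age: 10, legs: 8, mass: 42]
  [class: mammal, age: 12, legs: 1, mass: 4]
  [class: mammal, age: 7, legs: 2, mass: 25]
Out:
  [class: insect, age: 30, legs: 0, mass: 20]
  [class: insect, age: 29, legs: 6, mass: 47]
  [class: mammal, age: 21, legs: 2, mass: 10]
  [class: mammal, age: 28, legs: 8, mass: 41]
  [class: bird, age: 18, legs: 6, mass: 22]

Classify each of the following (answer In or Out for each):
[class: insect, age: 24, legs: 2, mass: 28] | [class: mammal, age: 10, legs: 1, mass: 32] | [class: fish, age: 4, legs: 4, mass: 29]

Out, In, In

A rule that fits every label: age ≤ 12 — true of each 'In' example, false of each 'Out' one.
Out: [class: insect, age: 24, legs: 2, mass: 28], since age = 24.
In: [class: mammal, age: 10, legs: 1, mass: 32], since age = 10.
In: [class: fish, age: 4, legs: 4, mass: 29], since age = 4.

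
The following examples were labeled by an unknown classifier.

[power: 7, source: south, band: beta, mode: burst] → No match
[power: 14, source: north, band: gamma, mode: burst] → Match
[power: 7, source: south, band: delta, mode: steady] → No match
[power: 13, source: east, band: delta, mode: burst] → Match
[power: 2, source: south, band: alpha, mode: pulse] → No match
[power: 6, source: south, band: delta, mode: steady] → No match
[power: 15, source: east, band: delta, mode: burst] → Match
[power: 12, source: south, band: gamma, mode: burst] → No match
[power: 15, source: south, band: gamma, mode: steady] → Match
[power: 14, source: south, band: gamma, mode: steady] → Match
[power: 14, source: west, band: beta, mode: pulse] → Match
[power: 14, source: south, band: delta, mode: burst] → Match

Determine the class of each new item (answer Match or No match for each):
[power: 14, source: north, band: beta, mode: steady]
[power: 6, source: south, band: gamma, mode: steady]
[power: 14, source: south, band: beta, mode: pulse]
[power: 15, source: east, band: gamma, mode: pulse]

The classifier is using: power ≥ 13.
[power: 14, source: north, band: beta, mode: steady]: power = 14 — checks out, so Match.
[power: 6, source: south, band: gamma, mode: steady]: power = 6 — fails this test, so No match.
[power: 14, source: south, band: beta, mode: pulse]: power = 14 — checks out, so Match.
[power: 15, source: east, band: gamma, mode: pulse]: power = 15 — checks out, so Match.

Match, No match, Match, Match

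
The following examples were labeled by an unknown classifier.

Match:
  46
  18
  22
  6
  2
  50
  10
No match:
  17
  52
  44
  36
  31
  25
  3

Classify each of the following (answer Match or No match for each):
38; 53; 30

The rule appears to be: ≡ 2 (mod 4).
38: 38 mod 4 = 2, fits → Match. 53: 53 mod 4 = 1, doesn't qualify → No match. 30: 30 mod 4 = 2, fits → Match.

Match, No match, Match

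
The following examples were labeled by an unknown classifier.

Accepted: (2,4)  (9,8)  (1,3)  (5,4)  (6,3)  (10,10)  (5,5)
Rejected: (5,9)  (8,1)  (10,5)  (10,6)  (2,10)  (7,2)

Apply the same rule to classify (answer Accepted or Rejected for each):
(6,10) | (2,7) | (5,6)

Every 'Accepted' example satisfies: |first − second| ≤ 3. None of the 'Rejected' examples do.
(6,10) — |6−10| = 4, hence Rejected.
(2,7) — |2−7| = 5, hence Rejected.
(5,6) — |5−6| = 1, hence Accepted.

Rejected, Rejected, Accepted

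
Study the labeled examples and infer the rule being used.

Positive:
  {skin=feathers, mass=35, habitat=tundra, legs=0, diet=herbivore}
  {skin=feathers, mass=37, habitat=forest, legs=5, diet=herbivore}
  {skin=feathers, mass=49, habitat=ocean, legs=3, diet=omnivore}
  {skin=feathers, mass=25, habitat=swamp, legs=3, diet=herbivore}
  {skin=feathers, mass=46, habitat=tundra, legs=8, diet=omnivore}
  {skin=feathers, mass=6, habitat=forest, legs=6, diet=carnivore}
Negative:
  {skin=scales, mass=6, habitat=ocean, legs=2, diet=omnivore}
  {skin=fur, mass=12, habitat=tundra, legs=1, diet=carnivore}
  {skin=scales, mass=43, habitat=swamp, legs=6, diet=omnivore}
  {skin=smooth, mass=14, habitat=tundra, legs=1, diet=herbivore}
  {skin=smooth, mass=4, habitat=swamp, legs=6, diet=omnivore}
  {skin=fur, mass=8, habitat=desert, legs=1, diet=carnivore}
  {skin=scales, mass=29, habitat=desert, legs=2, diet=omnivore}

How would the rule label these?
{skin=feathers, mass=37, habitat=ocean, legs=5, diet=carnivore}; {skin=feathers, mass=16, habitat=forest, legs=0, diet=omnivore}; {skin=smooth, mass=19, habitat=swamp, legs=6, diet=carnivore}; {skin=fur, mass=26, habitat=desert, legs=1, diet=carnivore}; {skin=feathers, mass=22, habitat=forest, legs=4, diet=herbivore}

The rule appears to be: skin is feathers.
{skin=feathers, mass=37, habitat=ocean, legs=5, diet=carnivore}: skin is feathers, has this property → Positive. {skin=feathers, mass=16, habitat=forest, legs=0, diet=omnivore}: skin is feathers, has this property → Positive. {skin=smooth, mass=19, habitat=swamp, legs=6, diet=carnivore}: skin is smooth, does not satisfy this → Negative. {skin=fur, mass=26, habitat=desert, legs=1, diet=carnivore}: skin is fur, does not satisfy this → Negative. {skin=feathers, mass=22, habitat=forest, legs=4, diet=herbivore}: skin is feathers, has this property → Positive.

Positive, Positive, Negative, Negative, Positive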